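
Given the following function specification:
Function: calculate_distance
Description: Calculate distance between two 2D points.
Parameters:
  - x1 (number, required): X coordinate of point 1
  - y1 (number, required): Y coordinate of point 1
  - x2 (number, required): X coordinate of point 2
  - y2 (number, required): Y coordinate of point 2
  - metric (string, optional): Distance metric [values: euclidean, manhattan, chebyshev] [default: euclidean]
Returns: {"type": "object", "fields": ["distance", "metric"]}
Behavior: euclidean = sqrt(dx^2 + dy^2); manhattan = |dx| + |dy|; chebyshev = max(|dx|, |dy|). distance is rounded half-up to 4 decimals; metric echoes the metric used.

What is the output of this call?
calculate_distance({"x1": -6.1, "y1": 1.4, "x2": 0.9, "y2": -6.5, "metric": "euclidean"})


|dx| = |0.9 - -6.1| = 7; |dy| = |-6.5 - 1.4| = 7.9
euclidean: sqrt(7^2 + 7.9^2) = sqrt(111.41) = 10.555094
Round to 4 decimals: 10.5551
Output:
{"distance": 10.5551, "metric": "euclidean"}


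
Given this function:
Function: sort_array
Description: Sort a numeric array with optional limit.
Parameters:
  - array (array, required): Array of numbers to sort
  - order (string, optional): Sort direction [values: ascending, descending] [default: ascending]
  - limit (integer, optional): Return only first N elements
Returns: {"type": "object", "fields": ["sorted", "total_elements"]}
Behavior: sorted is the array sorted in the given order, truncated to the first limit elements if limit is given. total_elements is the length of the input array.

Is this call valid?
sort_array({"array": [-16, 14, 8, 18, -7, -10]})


Checking all required parameters present and types match... All valid.
Valid


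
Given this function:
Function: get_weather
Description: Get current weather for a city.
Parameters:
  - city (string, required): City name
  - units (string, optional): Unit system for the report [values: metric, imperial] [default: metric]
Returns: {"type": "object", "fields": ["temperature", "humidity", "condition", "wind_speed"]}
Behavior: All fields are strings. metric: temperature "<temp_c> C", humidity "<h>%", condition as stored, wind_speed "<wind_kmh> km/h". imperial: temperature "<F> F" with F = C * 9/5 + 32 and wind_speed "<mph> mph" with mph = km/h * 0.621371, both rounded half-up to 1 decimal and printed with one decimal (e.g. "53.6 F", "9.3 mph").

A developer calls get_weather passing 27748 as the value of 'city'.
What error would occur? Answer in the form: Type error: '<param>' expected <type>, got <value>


Spec: 'city' is declared as string; 27748 is an integer.
Type error: 'city' expected string, got 27748


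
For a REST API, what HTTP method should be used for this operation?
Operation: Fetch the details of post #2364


GET = read, POST = create, PUT = update/replace, DELETE = remove
This operation is a read.
GET


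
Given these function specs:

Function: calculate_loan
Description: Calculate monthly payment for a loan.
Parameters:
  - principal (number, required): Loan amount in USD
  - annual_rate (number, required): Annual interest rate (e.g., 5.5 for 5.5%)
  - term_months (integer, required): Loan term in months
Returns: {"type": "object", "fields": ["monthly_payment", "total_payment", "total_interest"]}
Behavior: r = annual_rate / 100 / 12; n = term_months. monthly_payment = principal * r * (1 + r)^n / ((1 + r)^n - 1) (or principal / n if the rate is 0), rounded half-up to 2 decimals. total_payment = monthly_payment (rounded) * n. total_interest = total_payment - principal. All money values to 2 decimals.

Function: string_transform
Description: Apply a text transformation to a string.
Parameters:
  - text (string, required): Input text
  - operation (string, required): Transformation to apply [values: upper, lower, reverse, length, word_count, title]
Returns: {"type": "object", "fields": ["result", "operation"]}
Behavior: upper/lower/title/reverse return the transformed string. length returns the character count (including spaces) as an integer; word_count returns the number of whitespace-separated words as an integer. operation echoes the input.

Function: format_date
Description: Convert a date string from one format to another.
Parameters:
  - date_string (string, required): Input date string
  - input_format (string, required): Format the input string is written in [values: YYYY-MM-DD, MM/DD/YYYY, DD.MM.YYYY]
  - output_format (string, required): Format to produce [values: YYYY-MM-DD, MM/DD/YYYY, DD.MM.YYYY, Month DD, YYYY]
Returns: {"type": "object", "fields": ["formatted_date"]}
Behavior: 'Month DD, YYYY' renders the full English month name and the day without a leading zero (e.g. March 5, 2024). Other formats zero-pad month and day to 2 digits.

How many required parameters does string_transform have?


Parameters of string_transform: text (required), operation (required)
Required count:
2


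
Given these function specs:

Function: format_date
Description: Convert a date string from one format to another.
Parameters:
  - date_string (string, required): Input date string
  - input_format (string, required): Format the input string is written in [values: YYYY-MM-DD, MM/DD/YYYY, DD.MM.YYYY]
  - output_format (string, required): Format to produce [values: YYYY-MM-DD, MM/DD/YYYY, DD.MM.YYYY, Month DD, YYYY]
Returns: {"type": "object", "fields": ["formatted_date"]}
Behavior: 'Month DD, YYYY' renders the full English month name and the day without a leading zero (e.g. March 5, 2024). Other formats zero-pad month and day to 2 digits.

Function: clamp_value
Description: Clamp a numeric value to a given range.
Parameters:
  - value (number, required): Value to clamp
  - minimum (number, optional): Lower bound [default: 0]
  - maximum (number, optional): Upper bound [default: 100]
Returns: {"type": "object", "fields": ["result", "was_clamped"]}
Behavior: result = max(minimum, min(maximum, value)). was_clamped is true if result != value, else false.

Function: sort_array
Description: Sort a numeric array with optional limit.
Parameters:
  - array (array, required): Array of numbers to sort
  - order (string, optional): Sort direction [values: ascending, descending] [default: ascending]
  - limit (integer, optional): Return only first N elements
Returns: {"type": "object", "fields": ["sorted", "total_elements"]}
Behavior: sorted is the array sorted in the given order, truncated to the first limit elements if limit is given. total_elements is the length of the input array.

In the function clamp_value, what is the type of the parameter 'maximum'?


The clamp_value spec declares:
  - maximum (number, optional): Upper bound [default: 100]
Type:
number


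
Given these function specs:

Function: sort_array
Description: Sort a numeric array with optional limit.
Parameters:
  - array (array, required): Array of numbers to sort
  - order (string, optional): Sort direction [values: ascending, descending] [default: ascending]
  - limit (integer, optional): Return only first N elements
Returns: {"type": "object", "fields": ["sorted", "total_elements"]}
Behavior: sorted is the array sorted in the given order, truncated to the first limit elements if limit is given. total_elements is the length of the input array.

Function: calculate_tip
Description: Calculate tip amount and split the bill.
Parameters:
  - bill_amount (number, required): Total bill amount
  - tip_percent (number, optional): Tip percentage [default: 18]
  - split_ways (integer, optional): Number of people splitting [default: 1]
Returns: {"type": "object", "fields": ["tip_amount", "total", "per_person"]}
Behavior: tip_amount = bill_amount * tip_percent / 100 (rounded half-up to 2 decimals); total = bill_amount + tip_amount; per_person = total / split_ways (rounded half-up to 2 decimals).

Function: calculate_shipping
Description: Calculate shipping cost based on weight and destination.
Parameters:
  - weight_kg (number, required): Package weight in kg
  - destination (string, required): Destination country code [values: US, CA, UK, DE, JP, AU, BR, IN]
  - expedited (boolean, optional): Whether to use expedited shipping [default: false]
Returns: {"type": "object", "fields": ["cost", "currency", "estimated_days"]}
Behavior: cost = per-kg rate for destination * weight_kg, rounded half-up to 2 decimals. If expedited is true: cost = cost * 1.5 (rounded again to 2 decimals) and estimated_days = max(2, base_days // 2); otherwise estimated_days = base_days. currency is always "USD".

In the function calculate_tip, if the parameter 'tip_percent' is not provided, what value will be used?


The calculate_tip spec declares:
  - tip_percent (number, optional): Tip percentage [default: 18]
Default:
18


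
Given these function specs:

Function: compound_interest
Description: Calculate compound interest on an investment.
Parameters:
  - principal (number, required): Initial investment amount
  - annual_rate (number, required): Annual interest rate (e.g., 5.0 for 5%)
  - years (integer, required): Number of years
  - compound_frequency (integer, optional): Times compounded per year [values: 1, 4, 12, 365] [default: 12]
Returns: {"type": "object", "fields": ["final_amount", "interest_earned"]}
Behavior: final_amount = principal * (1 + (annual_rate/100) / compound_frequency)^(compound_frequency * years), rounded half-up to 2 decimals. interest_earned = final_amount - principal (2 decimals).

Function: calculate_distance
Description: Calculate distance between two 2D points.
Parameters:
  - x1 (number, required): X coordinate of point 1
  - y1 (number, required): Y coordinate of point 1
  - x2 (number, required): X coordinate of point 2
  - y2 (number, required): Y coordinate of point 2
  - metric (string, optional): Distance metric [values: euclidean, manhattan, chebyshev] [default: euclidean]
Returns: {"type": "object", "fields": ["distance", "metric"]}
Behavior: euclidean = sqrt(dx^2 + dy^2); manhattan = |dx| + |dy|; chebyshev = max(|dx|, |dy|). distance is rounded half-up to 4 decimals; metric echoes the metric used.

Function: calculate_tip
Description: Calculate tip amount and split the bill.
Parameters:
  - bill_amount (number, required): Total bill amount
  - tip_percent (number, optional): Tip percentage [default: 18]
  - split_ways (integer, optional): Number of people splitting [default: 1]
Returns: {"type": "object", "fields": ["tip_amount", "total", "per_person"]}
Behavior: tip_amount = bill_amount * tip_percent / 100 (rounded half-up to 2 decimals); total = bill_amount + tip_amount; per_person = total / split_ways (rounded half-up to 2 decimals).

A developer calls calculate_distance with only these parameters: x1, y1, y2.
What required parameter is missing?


Required parameters: x1, y1, x2, y2
Provided: x1, y1, y2
Missing: x2
x2


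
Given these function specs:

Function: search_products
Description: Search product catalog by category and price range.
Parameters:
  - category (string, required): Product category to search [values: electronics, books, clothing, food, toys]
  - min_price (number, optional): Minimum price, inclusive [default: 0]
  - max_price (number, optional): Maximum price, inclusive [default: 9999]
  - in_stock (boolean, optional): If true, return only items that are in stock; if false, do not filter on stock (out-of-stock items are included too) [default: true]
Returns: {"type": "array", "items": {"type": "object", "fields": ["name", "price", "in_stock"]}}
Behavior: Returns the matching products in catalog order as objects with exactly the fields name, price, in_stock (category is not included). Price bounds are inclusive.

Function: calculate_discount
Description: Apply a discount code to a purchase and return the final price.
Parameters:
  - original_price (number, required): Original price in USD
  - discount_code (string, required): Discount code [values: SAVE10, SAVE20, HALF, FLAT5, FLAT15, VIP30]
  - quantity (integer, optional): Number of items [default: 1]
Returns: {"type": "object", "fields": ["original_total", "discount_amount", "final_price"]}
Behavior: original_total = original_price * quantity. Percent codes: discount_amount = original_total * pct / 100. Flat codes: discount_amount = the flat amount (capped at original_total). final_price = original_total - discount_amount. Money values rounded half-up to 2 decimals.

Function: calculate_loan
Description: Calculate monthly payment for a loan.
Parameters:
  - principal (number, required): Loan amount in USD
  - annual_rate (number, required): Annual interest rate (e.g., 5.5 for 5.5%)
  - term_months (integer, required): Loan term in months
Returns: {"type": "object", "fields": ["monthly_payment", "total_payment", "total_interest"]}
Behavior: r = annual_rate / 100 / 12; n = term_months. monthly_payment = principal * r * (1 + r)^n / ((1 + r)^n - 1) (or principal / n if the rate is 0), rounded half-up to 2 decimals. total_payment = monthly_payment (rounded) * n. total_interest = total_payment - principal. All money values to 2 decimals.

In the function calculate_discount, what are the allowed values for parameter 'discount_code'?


The calculate_discount spec declares:
  - discount_code (string, required): Discount code [values: SAVE10, SAVE20, HALF, FLAT5, FLAT15, VIP30]
Allowed values:
SAVE10, SAVE20, HALF, FLAT5, FLAT15, VIP30


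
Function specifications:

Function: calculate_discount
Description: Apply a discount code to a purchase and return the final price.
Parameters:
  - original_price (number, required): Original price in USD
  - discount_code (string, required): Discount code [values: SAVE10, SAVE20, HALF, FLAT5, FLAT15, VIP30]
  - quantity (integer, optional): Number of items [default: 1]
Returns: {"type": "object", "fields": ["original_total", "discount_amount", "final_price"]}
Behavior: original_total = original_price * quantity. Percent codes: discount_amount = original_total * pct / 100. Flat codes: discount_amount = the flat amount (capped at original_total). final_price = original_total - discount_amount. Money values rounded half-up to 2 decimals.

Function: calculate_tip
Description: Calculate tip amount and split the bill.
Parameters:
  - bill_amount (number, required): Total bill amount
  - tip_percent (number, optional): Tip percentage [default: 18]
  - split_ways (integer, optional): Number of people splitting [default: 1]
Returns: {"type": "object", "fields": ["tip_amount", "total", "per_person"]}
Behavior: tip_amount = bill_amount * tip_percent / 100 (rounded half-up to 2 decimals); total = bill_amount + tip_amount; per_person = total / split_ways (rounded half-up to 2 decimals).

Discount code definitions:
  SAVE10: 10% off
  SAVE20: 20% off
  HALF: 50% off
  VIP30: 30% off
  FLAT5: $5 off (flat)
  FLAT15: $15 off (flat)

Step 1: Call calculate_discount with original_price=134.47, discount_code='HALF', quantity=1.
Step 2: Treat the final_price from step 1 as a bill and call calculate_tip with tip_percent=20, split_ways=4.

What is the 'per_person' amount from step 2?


Step 1: calculate_discount(original_price=134.47, discount_code=HALF, quantity=1)
  original_total = 134.47 * 1 = 134.47
  HALF = 50% off: discount_amount = 134.47 * 50/100 = 67.235 -> 67.24
  final_price = 134.47 - 67.24 = 67.23
  -> final_price = 67.23
Step 2: calculate_tip(bill_amount=67.23, tip_percent=20, split_ways=4)
  tip_amount = 67.23 * 20/100 = 13.446 -> 13.45
  total = 67.23 + 13.45 = 80.68
  per_person = 80.68 / 4 = 20.17 -> 20.17
  -> per_person = 20.17
$20.17


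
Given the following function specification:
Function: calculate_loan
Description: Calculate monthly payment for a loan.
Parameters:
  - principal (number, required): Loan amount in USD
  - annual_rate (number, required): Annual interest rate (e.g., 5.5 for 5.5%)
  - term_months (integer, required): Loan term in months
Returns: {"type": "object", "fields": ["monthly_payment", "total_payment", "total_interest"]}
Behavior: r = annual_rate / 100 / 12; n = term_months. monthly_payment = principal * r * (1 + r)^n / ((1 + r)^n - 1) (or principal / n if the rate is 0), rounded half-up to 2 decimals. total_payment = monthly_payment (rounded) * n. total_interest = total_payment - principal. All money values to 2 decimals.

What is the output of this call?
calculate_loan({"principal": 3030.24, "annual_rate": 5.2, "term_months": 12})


r = 5.2 / 100 / 12 = 0.004333333333 (keep full precision)
(1 + r)^12 = 1.05325741
monthly_payment = 3030.24 * 0.004333333333 * 1.05325741 / (1.05325741 - 1) = 259.689028 -> 259.69
total_payment = 259.69 * 12 = 3116.28
total_interest = 3116.28 - 3030.24 = 86.04
Output:
{"monthly_payment": 259.69, "total_payment": 3116.28, "total_interest": 86.04}


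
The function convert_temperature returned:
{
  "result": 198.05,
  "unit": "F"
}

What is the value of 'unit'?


F


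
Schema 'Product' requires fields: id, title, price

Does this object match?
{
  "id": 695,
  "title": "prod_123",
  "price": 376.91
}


Checking required fields... All present.
Valid - all required fields present


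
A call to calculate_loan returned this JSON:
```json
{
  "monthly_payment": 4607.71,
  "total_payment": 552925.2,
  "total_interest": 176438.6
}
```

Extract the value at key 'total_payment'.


552925.2


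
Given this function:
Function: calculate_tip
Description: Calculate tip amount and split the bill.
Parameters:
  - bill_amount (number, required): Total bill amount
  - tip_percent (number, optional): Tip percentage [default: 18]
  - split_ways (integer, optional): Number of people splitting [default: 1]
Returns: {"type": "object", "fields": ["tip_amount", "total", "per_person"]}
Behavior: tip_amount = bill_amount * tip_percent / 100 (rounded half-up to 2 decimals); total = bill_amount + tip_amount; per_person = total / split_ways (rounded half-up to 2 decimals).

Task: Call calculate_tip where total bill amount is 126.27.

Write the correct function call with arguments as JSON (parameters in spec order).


Mapping each described value to its parameter name:
  'Total bill amount' -> bill_amount = 126.27
calculate_tip({"bill_amount": 126.27})


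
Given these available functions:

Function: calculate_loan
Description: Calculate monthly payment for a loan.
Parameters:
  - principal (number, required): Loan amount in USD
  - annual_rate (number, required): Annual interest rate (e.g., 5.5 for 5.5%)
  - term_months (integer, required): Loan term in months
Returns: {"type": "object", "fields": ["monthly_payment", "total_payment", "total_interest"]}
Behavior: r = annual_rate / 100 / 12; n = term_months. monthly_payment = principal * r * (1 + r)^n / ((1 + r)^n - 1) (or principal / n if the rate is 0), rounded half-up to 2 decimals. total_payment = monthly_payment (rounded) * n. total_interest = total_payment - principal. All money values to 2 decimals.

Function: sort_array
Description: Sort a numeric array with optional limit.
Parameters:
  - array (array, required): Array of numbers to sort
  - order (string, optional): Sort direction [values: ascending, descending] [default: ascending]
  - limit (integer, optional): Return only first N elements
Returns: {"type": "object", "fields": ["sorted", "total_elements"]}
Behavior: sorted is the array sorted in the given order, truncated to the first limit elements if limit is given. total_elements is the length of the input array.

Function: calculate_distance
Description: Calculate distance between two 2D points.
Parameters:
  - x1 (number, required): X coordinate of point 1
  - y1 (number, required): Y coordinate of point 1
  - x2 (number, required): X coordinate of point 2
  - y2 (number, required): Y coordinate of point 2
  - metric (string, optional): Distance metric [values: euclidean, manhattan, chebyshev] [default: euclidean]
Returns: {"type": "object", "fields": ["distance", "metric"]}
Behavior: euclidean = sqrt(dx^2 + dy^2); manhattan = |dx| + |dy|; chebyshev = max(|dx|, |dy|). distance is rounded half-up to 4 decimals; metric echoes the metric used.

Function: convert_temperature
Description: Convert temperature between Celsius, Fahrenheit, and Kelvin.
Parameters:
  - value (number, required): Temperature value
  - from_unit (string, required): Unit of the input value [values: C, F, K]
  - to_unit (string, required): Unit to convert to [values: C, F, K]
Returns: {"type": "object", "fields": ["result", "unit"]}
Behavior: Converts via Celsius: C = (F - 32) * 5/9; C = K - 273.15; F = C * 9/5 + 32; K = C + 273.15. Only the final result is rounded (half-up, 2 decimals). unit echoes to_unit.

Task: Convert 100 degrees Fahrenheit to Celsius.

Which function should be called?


The task needs a function whose description is: Convert temperature between Celsius, Fahrenheit, and Kelvin.
convert_temperature


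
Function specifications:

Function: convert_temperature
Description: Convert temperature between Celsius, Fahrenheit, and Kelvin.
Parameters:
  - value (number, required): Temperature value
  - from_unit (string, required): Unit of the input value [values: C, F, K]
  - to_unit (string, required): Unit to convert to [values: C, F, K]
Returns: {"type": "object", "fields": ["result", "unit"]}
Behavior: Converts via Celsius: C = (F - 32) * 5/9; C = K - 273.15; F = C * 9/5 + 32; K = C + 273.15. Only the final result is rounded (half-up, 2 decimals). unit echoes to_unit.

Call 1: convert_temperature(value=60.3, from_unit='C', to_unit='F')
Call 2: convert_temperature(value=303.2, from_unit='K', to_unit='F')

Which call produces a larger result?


Call 1:
  Input already in C: 60.3
  To F: 60.3 * 9/5 + 32 = 140.54
  Round to 2 decimals: 140.54
  -> 140.54 F
Call 2:
  To C: 303.2 - 273.15 = 30.05
  To F: 30.05 * 9/5 + 32 = 86.09
  Round to 2 decimals: 86.09
  -> 86.09 F
Call 1 (140.54 F)


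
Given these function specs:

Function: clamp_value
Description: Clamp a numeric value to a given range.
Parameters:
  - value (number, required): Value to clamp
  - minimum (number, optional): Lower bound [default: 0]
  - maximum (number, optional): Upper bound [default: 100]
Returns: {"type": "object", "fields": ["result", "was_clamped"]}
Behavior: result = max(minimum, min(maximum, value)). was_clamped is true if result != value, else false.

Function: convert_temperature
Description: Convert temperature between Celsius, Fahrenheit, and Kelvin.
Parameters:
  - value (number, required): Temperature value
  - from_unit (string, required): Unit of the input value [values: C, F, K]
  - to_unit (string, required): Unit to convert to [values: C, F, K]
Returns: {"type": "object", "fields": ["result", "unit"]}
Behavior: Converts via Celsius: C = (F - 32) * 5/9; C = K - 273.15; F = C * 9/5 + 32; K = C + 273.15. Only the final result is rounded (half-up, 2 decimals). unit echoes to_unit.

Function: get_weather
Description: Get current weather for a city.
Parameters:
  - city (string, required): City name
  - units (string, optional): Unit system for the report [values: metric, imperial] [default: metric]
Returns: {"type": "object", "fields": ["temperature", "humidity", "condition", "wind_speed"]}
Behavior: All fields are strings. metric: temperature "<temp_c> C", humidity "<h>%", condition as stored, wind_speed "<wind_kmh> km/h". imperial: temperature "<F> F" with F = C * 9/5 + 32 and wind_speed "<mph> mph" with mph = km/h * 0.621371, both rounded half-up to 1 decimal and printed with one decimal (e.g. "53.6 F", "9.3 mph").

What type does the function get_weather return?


The get_weather spec declares Returns: {"type": "object", "fields": ["temperature", "humidity", "condition", "wind_speed"]}
Type:
object


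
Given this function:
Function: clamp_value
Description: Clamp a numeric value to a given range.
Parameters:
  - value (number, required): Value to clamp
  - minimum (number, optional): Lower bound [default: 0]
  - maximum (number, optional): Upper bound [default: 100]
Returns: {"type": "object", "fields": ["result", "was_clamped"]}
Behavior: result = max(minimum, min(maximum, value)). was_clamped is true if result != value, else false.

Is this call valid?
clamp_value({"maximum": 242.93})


Checking required parameters...
Missing required parameter: value
Invalid - missing required parameter 'value'


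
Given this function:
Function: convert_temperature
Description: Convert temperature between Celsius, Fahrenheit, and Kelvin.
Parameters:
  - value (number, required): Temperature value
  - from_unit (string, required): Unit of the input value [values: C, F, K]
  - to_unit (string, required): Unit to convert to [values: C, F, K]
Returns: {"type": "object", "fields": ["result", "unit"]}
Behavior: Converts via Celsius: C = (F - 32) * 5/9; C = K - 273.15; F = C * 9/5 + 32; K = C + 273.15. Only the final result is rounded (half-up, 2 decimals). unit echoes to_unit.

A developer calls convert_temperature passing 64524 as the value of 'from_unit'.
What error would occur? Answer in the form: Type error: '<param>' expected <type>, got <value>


Spec: 'from_unit' is declared as string; 64524 is an integer.
Type error: 'from_unit' expected string, got 64524


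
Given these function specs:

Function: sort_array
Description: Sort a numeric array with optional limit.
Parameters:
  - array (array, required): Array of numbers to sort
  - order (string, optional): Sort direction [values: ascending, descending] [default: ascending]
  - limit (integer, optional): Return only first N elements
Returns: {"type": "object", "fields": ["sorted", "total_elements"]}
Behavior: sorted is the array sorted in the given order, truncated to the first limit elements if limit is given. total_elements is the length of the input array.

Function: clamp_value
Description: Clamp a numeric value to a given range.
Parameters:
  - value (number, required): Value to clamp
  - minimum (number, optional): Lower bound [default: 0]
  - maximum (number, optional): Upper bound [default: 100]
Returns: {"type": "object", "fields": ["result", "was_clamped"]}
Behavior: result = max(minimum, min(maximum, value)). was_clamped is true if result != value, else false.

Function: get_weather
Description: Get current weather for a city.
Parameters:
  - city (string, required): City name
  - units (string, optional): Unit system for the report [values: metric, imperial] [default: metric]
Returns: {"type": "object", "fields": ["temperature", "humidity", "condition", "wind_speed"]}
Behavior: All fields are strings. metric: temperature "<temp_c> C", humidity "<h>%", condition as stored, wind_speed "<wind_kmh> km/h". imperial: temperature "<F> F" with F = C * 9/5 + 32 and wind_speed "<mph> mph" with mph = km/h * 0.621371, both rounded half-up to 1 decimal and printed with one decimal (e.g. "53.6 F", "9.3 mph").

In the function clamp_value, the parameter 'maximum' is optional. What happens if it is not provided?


The clamp_value spec declares:
  - maximum (number, optional): Upper bound [default: 100]
It defaults to 100


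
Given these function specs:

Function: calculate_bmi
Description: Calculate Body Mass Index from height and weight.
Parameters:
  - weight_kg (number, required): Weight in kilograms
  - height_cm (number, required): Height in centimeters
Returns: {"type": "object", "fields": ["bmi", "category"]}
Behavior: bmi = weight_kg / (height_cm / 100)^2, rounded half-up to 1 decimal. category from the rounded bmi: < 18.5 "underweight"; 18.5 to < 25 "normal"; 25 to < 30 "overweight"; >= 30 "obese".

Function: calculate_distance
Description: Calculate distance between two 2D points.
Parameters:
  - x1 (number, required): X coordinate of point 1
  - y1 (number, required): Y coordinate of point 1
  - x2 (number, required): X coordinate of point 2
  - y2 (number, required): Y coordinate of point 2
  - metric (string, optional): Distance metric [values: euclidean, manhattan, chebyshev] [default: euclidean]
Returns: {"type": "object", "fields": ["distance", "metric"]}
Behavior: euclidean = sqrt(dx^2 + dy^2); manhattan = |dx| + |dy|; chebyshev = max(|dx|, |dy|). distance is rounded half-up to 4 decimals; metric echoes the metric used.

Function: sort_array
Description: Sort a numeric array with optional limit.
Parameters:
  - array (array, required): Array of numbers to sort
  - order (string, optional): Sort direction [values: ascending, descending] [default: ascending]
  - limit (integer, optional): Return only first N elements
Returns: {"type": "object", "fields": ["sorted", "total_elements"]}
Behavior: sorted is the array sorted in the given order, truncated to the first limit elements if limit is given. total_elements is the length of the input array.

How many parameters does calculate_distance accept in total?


Parameters of calculate_distance: x1 (required), y1 (required), x2 (required), y2 (required), metric (optional)
Total:
5


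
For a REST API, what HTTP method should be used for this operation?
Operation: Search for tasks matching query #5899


GET = read, POST = create, PUT = update/replace, DELETE = remove
This operation is a read.
GET


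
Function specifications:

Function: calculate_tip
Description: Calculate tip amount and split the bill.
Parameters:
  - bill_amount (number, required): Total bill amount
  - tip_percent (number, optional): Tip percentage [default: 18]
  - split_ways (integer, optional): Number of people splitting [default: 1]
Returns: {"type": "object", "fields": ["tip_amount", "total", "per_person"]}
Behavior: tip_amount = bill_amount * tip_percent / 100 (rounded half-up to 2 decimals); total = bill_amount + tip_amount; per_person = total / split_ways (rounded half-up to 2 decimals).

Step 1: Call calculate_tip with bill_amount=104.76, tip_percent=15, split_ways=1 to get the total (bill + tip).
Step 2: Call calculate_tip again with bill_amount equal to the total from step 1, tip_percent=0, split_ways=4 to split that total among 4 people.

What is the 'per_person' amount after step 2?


Step 1: calculate_tip(bill_amount=104.76, tip_percent=15, split_ways=1)
  tip_amount = 104.76 * 15/100 = 15.714 -> 15.71
  total = 104.76 + 15.71 = 120.47
  per_person = 120.47 / 1 = 120.47 -> 120.47
  -> total = 120.47
Step 2: calculate_tip(bill_amount=120.47, tip_percent=0, split_ways=4)
  tip_amount = 120.47 * 0/100 = 0 -> 0.00
  total = 120.47 + 0.00 = 120.47
  per_person = 120.47 / 4 = 30.1175 -> 30.12
  -> per_person = 30.12
$30.12


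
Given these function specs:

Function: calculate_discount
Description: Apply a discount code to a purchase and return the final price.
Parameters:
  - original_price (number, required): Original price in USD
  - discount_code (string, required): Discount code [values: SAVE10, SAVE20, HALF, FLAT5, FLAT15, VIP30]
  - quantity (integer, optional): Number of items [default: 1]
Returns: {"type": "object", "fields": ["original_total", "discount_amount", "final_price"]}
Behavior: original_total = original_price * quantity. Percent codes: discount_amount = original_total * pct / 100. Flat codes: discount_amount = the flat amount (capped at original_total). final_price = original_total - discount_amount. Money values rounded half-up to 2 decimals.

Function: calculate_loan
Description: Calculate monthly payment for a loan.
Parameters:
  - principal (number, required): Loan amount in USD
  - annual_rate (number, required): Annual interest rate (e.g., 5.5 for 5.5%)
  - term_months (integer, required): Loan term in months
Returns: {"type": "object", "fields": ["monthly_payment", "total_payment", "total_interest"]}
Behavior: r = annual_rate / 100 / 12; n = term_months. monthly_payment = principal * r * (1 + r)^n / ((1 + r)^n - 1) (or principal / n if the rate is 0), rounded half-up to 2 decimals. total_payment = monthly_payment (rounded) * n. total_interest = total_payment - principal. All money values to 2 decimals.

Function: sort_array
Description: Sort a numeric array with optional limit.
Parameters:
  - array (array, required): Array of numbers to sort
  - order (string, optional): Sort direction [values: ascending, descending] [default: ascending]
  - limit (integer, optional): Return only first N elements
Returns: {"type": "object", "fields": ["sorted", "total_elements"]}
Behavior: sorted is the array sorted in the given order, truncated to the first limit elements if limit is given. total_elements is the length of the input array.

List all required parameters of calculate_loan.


Parameters of calculate_loan and their required/optional flag:
  principal: required
  annual_rate: required
  term_months: required
annual_rate, principal, term_months


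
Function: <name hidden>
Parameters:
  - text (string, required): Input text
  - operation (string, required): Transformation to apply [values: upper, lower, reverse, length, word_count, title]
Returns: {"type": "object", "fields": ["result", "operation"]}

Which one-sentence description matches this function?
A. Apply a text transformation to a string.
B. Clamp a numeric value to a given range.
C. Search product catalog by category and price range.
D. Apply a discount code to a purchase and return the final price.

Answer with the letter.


Parameters text, operation and return ["result", "operation"] fit: Apply a text transformation to a string.
A


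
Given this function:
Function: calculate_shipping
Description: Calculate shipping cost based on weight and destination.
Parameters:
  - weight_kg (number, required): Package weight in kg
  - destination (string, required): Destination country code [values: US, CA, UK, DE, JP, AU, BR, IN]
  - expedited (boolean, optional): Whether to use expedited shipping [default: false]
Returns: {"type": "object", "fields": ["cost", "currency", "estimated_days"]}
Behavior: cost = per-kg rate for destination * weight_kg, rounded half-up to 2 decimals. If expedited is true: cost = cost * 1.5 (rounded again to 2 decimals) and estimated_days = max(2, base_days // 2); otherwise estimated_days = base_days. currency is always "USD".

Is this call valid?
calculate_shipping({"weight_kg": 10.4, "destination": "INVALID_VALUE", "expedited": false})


Checking parameter values...
Parameter 'destination' has value 'INVALID_VALUE' not in allowed: US, CA, UK, DE, JP, AU, BR, IN
Invalid - 'destination' must be one of US, CA, UK, DE, JP, AU, BR, IN


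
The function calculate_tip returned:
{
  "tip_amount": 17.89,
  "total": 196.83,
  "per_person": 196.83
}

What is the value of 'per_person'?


196.83


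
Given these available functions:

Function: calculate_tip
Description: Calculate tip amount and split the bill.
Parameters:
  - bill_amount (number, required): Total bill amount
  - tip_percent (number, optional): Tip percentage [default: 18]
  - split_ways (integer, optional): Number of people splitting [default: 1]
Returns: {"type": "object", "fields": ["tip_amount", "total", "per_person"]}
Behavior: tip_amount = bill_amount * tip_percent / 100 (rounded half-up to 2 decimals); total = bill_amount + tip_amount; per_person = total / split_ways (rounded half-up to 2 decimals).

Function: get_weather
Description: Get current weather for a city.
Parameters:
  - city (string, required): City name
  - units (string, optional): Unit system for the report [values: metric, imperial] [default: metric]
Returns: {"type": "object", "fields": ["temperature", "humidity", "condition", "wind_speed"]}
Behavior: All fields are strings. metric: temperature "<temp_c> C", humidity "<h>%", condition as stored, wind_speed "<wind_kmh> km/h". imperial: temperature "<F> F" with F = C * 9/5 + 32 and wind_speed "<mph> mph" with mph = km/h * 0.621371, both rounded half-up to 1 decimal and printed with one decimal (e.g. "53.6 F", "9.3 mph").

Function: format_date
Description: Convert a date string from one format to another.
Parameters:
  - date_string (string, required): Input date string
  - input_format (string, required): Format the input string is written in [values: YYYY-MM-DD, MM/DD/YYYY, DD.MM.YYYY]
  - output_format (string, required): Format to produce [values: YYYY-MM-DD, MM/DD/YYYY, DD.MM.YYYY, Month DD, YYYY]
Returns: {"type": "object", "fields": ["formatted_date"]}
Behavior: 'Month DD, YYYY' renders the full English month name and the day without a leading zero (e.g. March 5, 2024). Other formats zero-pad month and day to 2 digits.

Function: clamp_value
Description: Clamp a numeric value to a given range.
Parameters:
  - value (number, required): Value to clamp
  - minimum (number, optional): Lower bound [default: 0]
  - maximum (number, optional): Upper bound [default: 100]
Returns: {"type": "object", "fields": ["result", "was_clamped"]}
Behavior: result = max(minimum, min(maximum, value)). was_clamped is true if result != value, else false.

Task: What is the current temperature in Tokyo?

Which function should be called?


The task needs a function whose description is: Get current weather for a city.
get_weather


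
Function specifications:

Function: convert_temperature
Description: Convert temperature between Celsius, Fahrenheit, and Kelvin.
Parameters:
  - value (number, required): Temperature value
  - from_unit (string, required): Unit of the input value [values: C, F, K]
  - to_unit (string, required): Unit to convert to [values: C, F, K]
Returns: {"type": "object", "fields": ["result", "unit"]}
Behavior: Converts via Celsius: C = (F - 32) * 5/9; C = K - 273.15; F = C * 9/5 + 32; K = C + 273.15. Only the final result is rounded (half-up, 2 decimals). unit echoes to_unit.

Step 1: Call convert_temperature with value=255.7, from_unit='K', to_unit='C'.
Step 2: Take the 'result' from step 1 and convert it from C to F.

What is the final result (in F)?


Step 1: convert_temperature(value=255.7, from_unit=K, to_unit=C)
  To C: 255.7 - 273.15 = -17.45
  Target is C: -17.45
  Round to 2 decimals: -17.45
  -> result = -17.45 C
Step 2: convert_temperature(value=-17.45, from_unit=C, to_unit=F)
  Input already in C: -17.45
  To F: -17.45 * 9/5 + 32 = 0.59
  Round to 2 decimals: 0.59
  -> result = 0.59 F
0.59 F


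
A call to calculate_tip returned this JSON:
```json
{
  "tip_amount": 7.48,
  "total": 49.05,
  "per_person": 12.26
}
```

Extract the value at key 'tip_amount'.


7.48


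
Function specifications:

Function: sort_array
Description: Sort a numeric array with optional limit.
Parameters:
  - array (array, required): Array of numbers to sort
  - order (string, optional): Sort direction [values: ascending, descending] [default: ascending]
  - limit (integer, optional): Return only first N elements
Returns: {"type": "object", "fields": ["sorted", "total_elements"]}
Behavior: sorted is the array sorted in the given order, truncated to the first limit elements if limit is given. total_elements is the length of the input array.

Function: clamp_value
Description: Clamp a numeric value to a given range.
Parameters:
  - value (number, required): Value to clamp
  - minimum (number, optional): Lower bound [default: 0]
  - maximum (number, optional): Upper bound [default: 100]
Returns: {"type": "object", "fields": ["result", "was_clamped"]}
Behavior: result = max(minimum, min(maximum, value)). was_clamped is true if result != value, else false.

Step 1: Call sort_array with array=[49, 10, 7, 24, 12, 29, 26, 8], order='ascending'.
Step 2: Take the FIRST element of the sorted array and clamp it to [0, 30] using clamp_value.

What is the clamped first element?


Step 1: sort_array(order=ascending)
  sorted: [7, 8, 10, 12, 24, 26, 29, 49]
  -> first element = 7
Step 2: clamp_value(value=7, minimum=0, maximum=30)
  result = max(0, min(30, 7)) = max(0, 7) = 7
  was_clamped = (7 != 7) = false
  -> result = 7
7


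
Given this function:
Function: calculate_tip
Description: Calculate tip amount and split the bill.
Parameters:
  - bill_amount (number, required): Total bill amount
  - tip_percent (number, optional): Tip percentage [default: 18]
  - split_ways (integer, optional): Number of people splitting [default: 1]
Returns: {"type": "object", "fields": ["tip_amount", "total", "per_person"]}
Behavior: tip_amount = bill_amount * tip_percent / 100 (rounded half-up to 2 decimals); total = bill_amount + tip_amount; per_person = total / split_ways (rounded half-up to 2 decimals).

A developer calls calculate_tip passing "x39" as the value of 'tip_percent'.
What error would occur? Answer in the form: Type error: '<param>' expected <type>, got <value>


Spec: 'tip_percent' is declared as number; "x39" is a string.
Type error: 'tip_percent' expected number, got "x39"


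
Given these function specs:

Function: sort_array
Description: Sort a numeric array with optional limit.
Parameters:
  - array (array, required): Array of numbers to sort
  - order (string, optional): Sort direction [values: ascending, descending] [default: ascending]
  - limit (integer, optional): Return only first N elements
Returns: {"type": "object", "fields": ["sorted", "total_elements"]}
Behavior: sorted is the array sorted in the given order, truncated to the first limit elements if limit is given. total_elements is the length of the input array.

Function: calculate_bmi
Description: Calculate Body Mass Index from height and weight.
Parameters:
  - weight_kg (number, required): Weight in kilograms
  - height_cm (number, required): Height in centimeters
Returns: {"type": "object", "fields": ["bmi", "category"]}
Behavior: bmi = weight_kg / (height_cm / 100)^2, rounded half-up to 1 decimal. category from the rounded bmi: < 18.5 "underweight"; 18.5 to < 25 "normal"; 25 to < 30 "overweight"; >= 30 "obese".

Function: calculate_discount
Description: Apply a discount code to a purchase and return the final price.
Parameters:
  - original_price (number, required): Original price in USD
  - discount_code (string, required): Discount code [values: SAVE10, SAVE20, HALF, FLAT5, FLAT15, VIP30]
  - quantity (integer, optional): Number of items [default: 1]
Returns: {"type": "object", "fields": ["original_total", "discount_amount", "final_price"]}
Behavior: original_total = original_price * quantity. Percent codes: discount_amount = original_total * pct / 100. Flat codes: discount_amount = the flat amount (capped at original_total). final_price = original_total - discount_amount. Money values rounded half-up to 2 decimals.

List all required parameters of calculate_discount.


Parameters of calculate_discount and their required/optional flag:
  original_price: required
  discount_code: required
  quantity: optional
discount_code, original_price
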